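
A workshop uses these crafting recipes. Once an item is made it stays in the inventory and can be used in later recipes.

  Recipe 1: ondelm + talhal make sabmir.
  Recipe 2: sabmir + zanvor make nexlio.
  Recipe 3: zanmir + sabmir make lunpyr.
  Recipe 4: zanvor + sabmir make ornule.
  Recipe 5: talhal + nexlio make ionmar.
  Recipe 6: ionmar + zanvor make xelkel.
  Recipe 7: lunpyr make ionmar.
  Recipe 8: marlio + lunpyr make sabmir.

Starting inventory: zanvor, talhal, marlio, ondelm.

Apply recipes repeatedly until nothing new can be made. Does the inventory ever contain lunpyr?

No

lunpyr would need zanmir and sabmir (Recipe 3), but zanmir is never obtained.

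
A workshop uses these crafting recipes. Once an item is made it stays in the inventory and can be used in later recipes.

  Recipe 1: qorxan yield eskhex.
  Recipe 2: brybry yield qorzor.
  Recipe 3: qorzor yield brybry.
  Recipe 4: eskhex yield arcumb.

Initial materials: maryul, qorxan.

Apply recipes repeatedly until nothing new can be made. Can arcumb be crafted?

qorxan → eskhex (Recipe 1).
Using Recipe 4, eskhex makes arcumb.

Yes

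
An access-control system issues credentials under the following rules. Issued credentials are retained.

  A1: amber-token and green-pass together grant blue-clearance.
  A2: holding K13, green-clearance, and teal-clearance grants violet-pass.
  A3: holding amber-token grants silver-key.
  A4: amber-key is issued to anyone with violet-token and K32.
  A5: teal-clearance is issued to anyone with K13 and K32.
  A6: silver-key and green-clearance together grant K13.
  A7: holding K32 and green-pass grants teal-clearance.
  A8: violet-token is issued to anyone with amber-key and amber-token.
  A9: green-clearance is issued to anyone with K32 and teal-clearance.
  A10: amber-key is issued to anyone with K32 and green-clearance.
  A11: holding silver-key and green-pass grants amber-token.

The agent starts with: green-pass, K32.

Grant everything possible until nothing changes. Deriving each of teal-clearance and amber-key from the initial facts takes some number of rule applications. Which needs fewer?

teal-clearance

teal-clearance: Holding K32 and green-pass grants teal-clearance (A7). [1 rule application]
amber-key: Holding K32 and green-pass grants teal-clearance (A7). Holding K32 and teal-clearance grants green-clearance (A9). Holding K32 and green-clearance grants amber-key (A10). [3 rule applications]
teal-clearance needs fewer.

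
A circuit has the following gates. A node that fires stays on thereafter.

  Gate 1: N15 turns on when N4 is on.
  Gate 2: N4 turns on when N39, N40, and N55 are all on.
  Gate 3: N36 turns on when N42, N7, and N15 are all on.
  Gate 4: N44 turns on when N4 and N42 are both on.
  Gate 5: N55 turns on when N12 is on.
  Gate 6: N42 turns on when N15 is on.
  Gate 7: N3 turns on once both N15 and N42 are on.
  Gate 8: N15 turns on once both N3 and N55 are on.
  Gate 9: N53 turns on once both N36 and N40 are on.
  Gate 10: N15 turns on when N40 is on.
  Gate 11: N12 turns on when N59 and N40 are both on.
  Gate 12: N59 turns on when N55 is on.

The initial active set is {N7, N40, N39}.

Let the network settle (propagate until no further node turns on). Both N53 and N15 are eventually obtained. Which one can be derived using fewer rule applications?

N15

N15: Gate 10: N40 on → N15 on. [1 rule application]
N53: Gate 10: N40 on → N15 on. Gate 6: N15 on → N42 on. Gate 3: N42, N7, and N15 on → N36 on. Gate 9: N36 and N40 on → N53 on. [4 rule applications]
N15 needs fewer.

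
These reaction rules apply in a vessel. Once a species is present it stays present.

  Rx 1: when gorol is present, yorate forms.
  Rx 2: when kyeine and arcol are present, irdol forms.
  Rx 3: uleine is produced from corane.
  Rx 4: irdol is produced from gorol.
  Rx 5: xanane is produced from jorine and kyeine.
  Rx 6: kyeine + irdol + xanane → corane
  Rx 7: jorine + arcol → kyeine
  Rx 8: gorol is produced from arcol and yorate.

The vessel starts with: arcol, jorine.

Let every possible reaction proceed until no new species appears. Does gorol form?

gorol would need arcol and yorate (Rx 8), but yorate never forms.

No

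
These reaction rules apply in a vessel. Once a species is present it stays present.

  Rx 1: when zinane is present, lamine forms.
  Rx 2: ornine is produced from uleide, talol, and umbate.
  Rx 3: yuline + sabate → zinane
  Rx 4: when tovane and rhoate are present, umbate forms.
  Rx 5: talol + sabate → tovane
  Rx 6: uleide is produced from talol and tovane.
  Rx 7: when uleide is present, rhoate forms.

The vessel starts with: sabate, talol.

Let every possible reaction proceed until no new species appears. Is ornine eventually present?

talol and sabate present → tovane forms (Rx 5).
talol and tovane present → uleide forms (Rx 6).
uleide present → rhoate forms (Rx 7).
tovane and rhoate present → umbate forms (Rx 4).
uleide, talol, and umbate present → ornine forms (Rx 2).

Yes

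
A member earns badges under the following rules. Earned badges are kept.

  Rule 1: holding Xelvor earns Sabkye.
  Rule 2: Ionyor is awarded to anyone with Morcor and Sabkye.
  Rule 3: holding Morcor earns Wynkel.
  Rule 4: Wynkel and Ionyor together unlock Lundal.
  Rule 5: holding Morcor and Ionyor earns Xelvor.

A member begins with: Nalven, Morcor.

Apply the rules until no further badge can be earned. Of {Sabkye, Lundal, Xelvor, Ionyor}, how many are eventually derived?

0

Sabkye would need Xelvor (Rule 1), but Xelvor is never earned.
Lundal would need Wynkel and Ionyor (Rule 4), but Ionyor is never earned.
Xelvor would need Morcor and Ionyor (Rule 5), but Ionyor is never earned.
Ionyor would need Morcor and Sabkye (Rule 2), but Sabkye is never earned.
None of the 4 are reached.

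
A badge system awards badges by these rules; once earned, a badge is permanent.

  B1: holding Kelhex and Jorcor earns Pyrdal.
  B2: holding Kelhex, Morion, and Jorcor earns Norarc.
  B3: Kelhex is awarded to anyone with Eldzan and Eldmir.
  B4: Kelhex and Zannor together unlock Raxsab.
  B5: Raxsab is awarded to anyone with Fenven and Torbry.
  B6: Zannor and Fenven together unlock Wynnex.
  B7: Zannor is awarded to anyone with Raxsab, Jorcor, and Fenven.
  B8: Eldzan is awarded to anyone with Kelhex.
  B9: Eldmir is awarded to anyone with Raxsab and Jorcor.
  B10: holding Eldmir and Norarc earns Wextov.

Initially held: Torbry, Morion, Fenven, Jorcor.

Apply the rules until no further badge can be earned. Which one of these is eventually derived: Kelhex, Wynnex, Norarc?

Wynnex

With Fenven and Torbry, Raxsab is earned (B5).
With Raxsab, Jorcor, and Fenven, Zannor is earned (B7).
With Zannor and Fenven, Wynnex is earned (B6).
Norarc would need Kelhex, Morion, and Jorcor (B2), but Kelhex is never earned. Kelhex would need Eldzan and Eldmir (B3), but Eldzan is never earned.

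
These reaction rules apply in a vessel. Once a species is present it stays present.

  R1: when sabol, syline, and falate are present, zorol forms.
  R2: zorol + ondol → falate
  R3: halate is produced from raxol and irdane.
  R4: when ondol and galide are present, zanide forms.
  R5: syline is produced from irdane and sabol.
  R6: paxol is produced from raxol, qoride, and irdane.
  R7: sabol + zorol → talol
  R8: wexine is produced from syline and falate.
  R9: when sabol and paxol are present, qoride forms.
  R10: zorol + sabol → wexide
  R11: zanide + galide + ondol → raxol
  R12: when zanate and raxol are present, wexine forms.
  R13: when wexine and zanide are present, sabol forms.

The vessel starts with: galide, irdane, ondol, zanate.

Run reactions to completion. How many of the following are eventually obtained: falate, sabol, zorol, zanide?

ondol and galide present → zanide forms (R4).
zanide, galide, and ondol present → raxol forms (R11).
zanate and raxol present → wexine forms (R12).
wexine and zanide present → sabol forms (R13).
falate would need zorol and ondol (R2), but zorol never forms.
sabol: reached.
zorol would need sabol, syline, and falate (R1), but falate never forms.
zanide: reached.
Reached: sabol and zanide — 2 of the 4.

2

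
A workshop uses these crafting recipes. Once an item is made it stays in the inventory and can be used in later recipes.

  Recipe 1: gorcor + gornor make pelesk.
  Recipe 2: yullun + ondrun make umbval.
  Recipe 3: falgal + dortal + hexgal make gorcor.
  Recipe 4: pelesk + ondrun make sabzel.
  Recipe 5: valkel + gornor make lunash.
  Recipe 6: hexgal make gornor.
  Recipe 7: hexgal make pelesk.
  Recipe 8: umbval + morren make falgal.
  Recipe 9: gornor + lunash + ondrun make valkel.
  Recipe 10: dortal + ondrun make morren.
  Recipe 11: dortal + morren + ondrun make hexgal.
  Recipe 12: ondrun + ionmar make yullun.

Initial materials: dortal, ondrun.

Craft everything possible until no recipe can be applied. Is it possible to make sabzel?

Using Recipe 10, dortal and ondrun make morren.
dortal + morren + ondrun → hexgal (Recipe 11).
Using Recipe 7, hexgal makes pelesk.
Using Recipe 4, pelesk and ondrun make sabzel.

Yes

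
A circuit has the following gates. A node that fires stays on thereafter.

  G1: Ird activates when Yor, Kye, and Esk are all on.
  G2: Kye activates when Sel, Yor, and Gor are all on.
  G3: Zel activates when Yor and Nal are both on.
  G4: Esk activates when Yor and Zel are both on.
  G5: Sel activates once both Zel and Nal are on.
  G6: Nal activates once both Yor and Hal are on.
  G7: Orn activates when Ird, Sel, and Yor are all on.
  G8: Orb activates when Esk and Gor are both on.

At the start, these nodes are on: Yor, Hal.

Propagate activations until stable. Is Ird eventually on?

Ird would need Yor, Kye, and Esk (G1), but Kye never turns on.

No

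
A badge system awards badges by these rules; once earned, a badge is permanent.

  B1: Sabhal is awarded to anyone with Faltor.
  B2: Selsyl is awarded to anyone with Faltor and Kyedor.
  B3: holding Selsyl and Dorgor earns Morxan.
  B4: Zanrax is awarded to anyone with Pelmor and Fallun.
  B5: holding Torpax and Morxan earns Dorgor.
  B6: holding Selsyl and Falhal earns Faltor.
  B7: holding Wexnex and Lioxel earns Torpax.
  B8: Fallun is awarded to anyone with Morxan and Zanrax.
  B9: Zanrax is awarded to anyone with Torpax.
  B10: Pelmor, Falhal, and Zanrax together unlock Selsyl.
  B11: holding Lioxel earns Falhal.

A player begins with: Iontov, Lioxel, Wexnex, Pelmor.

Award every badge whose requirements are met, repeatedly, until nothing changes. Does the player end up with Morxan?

No

Morxan would need Selsyl and Dorgor (B3), but Dorgor is never earned.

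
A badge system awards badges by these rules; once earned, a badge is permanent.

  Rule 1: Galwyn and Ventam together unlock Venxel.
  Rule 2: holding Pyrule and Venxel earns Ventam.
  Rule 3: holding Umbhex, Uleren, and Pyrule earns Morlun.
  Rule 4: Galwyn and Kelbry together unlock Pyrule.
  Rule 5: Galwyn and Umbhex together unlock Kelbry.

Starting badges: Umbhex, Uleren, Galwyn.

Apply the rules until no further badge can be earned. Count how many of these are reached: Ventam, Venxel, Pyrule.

With Galwyn and Umbhex, Kelbry is earned (Rule 5).
With Galwyn and Kelbry, Pyrule is earned (Rule 4).
Ventam would need Pyrule and Venxel (Rule 2), but Venxel is never earned.
Venxel would need Galwyn and Ventam (Rule 1), but Ventam is never earned.
Pyrule: reached.
Reached: Pyrule — 1 of the 3.

1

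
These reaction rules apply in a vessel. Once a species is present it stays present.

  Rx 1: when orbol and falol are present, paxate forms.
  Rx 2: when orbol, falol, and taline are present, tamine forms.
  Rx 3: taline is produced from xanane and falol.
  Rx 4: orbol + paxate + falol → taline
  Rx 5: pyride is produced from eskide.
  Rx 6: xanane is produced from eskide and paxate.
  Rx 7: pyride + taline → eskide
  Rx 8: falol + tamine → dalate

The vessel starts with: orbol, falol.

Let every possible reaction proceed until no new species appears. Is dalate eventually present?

orbol and falol present → paxate forms (Rx 1).
orbol, paxate, and falol present → taline forms (Rx 4).
orbol, falol, and taline present → tamine forms (Rx 2).
falol and tamine present → dalate forms (Rx 8).

Yes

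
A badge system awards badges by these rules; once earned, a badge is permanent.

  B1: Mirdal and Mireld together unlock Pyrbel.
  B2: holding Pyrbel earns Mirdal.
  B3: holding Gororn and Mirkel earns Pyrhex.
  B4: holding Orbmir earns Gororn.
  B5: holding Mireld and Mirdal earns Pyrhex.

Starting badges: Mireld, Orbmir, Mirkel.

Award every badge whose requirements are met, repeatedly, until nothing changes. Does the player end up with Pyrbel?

No

Pyrbel would need Mirdal and Mireld (B1), but Mirdal is never earned.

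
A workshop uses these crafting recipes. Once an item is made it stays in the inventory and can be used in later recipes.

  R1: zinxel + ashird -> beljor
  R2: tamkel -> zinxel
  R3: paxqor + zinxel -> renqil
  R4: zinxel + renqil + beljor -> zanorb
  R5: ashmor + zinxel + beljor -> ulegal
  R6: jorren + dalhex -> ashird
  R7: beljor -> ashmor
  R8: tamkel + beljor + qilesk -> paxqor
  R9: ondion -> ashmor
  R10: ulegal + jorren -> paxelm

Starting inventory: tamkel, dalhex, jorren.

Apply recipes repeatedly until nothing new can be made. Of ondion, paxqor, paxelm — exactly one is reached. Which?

paxelm

Using R2, tamkel makes zinxel.
jorren + dalhex -> ashird (R6).
Using R1, zinxel and ashird make beljor.
beljor -> ashmor (R7).
ashmor + zinxel + beljor -> ulegal (R5).
Using R10, ulegal and jorren make paxelm.
paxqor would need tamkel, beljor, and qilesk (R8), but qilesk is never obtained. No rule produces ondion, and it is not given.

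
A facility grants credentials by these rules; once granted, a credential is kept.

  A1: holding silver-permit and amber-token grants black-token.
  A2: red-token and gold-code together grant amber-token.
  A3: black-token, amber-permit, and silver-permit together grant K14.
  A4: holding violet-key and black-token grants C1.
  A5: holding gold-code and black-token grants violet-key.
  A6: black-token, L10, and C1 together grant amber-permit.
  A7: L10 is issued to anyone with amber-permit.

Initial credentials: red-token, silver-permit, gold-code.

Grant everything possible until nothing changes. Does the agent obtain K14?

No

K14 would need black-token, amber-permit, and silver-permit (A3), but amber-permit is never granted.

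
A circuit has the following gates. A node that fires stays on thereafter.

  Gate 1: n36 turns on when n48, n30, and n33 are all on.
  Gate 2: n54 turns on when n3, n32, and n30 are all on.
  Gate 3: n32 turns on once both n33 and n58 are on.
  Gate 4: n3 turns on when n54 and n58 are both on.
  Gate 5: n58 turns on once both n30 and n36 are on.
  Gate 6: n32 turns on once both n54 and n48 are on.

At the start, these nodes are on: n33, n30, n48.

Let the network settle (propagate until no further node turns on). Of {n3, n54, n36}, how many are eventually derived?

1

Gate 1: n48, n30, and n33 on → n36 on.
n3 would need n54 and n58 (Gate 4), but n54 never turns on.
n54 would need n3, n32, and n30 (Gate 2), but n3 never turns on.
n36: reached.
Reached: n36 — 1 of the 3.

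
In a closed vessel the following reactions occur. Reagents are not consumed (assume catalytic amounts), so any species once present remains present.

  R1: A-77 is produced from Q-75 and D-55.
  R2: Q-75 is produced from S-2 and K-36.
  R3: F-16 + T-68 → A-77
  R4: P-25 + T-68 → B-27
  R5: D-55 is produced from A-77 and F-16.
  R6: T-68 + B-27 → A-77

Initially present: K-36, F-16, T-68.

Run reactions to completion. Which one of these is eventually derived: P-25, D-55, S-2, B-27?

D-55

F-16 and T-68 present → A-77 forms (R3).
A-77 and F-16 present → D-55 forms (R5).
No rule produces S-2, and it is not given. No rule produces P-25, and it is not given. B-27 would need P-25 and T-68 (R4), but P-25 never forms.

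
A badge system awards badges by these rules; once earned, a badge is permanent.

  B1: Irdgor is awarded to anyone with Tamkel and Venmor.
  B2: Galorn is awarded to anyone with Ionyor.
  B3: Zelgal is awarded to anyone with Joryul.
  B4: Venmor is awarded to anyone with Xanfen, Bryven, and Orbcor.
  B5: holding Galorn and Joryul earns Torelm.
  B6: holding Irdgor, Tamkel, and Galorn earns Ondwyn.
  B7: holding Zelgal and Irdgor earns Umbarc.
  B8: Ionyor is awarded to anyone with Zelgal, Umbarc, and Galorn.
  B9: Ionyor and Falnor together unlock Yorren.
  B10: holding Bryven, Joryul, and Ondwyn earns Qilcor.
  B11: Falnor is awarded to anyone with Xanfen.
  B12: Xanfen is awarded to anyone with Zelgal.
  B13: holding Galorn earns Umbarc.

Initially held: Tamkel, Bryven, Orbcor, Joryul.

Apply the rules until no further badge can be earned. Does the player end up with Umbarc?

With Joryul, Zelgal is earned (B3).
With Zelgal, Xanfen is earned (B12).
With Xanfen, Bryven, and Orbcor, Venmor is earned (B4).
With Tamkel and Venmor, Irdgor is earned (B1).
With Zelgal and Irdgor, Umbarc is earned (B7).

Yes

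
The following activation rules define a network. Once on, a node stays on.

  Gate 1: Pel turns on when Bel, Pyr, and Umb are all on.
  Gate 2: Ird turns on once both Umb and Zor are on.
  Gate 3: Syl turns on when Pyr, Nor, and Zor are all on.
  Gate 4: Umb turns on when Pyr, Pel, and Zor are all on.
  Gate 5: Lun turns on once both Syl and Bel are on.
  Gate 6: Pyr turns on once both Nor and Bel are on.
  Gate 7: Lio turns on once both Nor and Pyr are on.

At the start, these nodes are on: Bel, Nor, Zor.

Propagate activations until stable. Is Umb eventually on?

Umb would need Pyr, Pel, and Zor (Gate 4), but Pel never turns on.

No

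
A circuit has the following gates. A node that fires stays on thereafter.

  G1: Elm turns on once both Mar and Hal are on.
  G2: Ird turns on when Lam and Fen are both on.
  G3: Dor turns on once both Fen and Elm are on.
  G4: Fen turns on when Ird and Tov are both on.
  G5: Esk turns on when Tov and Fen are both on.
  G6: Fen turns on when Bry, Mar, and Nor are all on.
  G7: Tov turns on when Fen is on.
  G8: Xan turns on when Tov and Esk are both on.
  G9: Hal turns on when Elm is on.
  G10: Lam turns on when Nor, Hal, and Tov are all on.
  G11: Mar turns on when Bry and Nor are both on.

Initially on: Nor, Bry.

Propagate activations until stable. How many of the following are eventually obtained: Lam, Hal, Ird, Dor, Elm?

0

Lam would need Nor, Hal, and Tov (G10), but Hal never turns on.
Hal would need Elm (G9), but Elm never turns on.
Ird would need Lam and Fen (G2), but Lam never turns on.
Dor would need Fen and Elm (G3), but Elm never turns on.
Elm would need Mar and Hal (G1), but Hal never turns on.
None of the 5 are reached.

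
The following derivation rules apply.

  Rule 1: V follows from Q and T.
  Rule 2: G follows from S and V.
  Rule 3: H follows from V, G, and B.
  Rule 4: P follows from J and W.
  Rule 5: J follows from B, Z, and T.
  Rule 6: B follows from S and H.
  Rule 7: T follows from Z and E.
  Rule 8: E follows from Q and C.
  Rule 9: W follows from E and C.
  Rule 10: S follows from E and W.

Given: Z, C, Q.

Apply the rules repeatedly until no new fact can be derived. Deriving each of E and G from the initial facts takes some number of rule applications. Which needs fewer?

E: Q and C hold, so E follows (Rule 8). [1 rule application]
G: From Q and C, Rule 8 gives E. From E and C, Rule 9 gives W. From Z and E, Rule 7 gives T. From E and W, Rule 10 gives S. Q and T hold, so V follows (Rule 1). From S and V, Rule 2 gives G. [6 rule applications]
E needs fewer.

E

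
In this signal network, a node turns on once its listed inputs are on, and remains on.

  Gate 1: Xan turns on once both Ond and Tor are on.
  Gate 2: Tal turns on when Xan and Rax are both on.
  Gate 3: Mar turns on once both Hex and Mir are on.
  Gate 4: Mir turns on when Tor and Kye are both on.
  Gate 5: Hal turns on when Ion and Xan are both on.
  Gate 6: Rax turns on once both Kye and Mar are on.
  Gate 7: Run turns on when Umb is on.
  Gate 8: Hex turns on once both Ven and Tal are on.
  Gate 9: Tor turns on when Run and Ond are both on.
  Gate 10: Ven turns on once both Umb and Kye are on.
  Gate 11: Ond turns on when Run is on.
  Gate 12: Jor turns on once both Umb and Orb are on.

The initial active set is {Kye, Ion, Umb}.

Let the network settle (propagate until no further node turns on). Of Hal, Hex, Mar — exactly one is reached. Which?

Hal

Gate 7: Umb on → Run on.
Run is on, so Ond turns on (Gate 11).
Gate 9: Run and Ond on → Tor on.
Gate 1: Ond and Tor on → Xan on.
Gate 5: Ion and Xan on → Hal on.
Hex would need Ven and Tal (Gate 8), but Tal never turns on. Mar would need Hex and Mir (Gate 3), but Hex never turns on.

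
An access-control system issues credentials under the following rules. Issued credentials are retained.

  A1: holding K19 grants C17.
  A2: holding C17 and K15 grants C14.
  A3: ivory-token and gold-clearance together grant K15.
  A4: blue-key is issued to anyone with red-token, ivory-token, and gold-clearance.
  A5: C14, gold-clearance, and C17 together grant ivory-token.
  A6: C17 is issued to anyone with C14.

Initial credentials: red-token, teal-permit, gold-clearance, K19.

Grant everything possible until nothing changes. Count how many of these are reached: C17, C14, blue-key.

1

Holding K19 grants C17 (A1).
C17: reached.
C14 would need C17 and K15 (A2), but K15 is never granted.
blue-key would need red-token, ivory-token, and gold-clearance (A4), but ivory-token is never granted.
Reached: C17 — 1 of the 3.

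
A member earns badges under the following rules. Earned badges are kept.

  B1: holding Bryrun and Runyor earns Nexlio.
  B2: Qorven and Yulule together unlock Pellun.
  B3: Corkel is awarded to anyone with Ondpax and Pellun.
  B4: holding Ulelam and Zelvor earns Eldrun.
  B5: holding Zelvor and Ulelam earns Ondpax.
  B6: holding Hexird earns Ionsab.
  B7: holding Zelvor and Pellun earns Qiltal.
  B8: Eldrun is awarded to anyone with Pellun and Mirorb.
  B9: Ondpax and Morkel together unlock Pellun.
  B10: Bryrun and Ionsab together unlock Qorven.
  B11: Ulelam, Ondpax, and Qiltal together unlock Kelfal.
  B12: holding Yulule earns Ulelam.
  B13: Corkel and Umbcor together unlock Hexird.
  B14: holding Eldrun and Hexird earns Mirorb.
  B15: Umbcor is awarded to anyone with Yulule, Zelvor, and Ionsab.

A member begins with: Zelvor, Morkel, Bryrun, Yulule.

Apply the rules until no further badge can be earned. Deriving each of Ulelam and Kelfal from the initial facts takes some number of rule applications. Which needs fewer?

Ulelam

Ulelam: With Yulule, Ulelam is earned (B12). [1 rule application]
Kelfal: With Yulule, Ulelam is earned (B12). With Zelvor and Ulelam, Ondpax is earned (B5). With Ondpax and Morkel, Pellun is earned (B9). With Zelvor and Pellun, Qiltal is earned (B7). With Ulelam, Ondpax, and Qiltal, Kelfal is earned (B11). [5 rule applications]
Ulelam needs fewer.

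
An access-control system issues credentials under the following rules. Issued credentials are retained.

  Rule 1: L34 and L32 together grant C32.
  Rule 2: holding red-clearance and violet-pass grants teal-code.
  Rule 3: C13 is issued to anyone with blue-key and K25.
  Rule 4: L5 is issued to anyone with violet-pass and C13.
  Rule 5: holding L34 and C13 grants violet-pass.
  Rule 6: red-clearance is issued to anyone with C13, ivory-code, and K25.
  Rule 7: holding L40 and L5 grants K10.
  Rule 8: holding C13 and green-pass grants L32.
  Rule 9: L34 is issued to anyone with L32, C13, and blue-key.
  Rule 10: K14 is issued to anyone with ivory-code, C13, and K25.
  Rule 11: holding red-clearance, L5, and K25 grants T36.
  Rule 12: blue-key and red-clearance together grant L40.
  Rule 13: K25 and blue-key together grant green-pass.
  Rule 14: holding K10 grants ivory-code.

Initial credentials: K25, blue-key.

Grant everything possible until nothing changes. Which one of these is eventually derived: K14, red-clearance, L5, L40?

Holding blue-key and K25 grants C13 (Rule 3).
Holding K25 and blue-key grants green-pass (Rule 13).
Holding C13 and green-pass grants L32 (Rule 8).
Holding L32, C13, and blue-key grants L34 (Rule 9).
Holding L34 and C13 grants violet-pass (Rule 5).
Holding violet-pass and C13 grants L5 (Rule 4).
L40 would need blue-key and red-clearance (Rule 12), but red-clearance is never granted. red-clearance would need C13, ivory-code, and K25 (Rule 6), but ivory-code is never granted. K14 would need ivory-code, C13, and K25 (Rule 10), but ivory-code is never granted.

L5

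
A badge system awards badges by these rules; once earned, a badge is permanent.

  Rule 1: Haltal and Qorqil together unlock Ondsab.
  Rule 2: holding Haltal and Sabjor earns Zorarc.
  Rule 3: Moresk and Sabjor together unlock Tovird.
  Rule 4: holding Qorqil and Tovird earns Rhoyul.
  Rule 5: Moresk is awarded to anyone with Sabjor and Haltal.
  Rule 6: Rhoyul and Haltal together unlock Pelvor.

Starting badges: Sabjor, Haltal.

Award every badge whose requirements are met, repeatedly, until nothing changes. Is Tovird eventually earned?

With Sabjor and Haltal, Moresk is earned (Rule 5).
With Moresk and Sabjor, Tovird is earned (Rule 3).

Yes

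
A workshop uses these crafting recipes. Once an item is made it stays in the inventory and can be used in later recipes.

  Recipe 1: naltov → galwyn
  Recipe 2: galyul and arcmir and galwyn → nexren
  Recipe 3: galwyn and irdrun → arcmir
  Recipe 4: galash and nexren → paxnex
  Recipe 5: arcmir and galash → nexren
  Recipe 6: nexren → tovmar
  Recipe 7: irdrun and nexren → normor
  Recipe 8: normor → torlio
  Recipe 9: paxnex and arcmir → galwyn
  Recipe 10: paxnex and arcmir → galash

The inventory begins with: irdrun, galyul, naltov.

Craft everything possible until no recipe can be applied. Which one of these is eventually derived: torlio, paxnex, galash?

Using Recipe 1, naltov makes galwyn.
Using Recipe 3, galwyn and irdrun make arcmir.
Using Recipe 2, galyul, arcmir, and galwyn make nexren.
irdrun and nexren → normor (Recipe 7).
normor → torlio (Recipe 8).
galash would need paxnex and arcmir (Recipe 10), but paxnex is never obtained. paxnex would need galash and nexren (Recipe 4), but galash is never obtained.

torlio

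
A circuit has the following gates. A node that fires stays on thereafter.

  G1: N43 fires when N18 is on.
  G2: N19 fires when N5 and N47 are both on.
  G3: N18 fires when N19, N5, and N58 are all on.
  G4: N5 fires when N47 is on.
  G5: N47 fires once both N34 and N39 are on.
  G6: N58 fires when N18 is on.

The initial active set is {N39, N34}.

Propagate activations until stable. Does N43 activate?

No

N43 would need N18 (G1), but N18 never turns on.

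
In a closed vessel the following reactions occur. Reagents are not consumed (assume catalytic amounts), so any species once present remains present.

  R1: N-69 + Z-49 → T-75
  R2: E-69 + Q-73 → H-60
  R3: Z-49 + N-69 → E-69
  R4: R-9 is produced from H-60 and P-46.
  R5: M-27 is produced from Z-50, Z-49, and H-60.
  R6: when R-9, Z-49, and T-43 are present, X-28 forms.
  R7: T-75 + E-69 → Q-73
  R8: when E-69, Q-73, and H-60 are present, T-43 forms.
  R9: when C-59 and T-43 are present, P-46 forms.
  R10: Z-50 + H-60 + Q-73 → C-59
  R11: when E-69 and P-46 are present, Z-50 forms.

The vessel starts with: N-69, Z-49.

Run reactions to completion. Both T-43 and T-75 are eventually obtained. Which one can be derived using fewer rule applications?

T-75

T-75: N-69 and Z-49 present → T-75 forms (R1). [1 rule application]
T-43: Z-49 and N-69 present → E-69 forms (R3). N-69 and Z-49 present → T-75 forms (R1). T-75 and E-69 present → Q-73 forms (R7). E-69 and Q-73 present → H-60 forms (R2). E-69, Q-73, and H-60 present → T-43 forms (R8). [5 rule applications]
T-75 needs fewer.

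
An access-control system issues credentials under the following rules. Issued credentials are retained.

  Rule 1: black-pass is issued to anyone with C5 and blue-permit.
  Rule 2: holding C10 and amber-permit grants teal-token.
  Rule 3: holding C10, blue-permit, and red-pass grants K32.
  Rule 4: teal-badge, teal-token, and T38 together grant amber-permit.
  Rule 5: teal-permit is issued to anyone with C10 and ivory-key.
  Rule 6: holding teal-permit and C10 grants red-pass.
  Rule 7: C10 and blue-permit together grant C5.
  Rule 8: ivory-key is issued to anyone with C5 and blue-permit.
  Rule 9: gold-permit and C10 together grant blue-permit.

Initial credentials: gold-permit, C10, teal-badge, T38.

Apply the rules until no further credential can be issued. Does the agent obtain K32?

Yes

Holding gold-permit and C10 grants blue-permit (Rule 9).
Holding C10 and blue-permit grants C5 (Rule 7).
Holding C5 and blue-permit grants ivory-key (Rule 8).
Holding C10 and ivory-key grants teal-permit (Rule 5).
Holding teal-permit and C10 grants red-pass (Rule 6).
Holding C10, blue-permit, and red-pass grants K32 (Rule 3).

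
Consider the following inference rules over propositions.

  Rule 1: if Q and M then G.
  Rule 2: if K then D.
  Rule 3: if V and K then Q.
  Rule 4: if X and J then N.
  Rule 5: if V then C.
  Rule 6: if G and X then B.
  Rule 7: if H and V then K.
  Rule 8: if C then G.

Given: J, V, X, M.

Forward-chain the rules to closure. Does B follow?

From V, Rule 5 gives C.
From C, Rule 8 gives G.
From G and X, Rule 6 gives B.

Yes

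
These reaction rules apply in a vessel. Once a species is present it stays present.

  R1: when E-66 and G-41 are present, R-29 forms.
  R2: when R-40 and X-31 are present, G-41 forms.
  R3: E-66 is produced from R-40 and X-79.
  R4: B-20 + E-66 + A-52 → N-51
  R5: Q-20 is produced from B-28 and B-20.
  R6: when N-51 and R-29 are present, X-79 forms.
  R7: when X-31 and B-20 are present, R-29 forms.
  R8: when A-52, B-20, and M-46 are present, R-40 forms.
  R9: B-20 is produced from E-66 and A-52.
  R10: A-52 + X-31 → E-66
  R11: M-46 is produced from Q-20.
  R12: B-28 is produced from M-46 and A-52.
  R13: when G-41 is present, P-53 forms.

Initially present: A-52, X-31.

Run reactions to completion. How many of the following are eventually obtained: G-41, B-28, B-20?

A-52 and X-31 present → E-66 forms (R10).
E-66 and A-52 present → B-20 forms (R9).
G-41 would need R-40 and X-31 (R2), but R-40 never forms.
B-28 would need M-46 and A-52 (R12), but M-46 never forms.
B-20: reached.
Reached: B-20 — 1 of the 3.

1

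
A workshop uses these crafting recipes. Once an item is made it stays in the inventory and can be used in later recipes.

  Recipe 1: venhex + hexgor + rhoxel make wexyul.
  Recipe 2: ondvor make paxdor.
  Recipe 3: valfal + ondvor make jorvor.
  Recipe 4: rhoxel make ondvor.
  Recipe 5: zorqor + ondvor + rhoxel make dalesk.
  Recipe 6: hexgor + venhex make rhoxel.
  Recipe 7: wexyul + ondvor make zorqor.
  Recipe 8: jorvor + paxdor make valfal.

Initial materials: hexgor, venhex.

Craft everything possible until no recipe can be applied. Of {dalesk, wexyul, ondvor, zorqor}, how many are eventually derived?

4

Using Recipe 6, hexgor and venhex make rhoxel.
venhex + hexgor + rhoxel → wexyul (Recipe 1).
rhoxel → ondvor (Recipe 4).
wexyul + ondvor → zorqor (Recipe 7).
Using Recipe 5, zorqor, ondvor, and rhoxel make dalesk.
dalesk: reached.
wexyul: reached.
ondvor: reached.
zorqor: reached.
All 4 are reached.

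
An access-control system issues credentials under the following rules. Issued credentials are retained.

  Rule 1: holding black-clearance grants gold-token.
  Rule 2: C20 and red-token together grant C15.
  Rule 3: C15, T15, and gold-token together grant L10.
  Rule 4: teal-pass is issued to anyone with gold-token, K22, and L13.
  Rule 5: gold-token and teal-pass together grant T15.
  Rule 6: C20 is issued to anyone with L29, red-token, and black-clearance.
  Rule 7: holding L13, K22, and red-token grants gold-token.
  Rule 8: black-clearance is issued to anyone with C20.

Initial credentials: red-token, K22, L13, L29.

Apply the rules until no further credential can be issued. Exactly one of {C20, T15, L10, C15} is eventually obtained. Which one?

Holding L13, K22, and red-token grants gold-token (Rule 7).
Holding gold-token, K22, and L13 grants teal-pass (Rule 4).
Holding gold-token and teal-pass grants T15 (Rule 5).
C15 would need C20 and red-token (Rule 2), but C20 is never granted. C20 would need L29, red-token, and black-clearance (Rule 6), but black-clearance is never granted. L10 would need C15, T15, and gold-token (Rule 3), but C15 is never granted.

T15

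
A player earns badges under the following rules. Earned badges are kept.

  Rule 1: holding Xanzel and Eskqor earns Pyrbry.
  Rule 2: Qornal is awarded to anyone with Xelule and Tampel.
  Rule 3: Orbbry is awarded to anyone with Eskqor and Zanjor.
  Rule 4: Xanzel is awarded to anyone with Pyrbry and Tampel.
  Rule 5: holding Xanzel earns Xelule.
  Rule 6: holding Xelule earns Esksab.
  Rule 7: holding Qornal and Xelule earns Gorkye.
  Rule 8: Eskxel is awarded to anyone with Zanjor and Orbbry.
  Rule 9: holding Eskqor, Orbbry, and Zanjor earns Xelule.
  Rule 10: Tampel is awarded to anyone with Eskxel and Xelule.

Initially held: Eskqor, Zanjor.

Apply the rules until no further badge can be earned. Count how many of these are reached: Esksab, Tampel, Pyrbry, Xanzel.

2

With Eskqor and Zanjor, Orbbry is earned (Rule 3).
With Eskqor, Orbbry, and Zanjor, Xelule is earned (Rule 9).
With Zanjor and Orbbry, Eskxel is earned (Rule 8).
With Eskxel and Xelule, Tampel is earned (Rule 10).
With Xelule, Esksab is earned (Rule 6).
Esksab: reached.
Tampel: reached.
Pyrbry would need Xanzel and Eskqor (Rule 1), but Xanzel is never earned.
Xanzel would need Pyrbry and Tampel (Rule 4), but Pyrbry is never earned.
Reached: Esksab and Tampel — 2 of the 4.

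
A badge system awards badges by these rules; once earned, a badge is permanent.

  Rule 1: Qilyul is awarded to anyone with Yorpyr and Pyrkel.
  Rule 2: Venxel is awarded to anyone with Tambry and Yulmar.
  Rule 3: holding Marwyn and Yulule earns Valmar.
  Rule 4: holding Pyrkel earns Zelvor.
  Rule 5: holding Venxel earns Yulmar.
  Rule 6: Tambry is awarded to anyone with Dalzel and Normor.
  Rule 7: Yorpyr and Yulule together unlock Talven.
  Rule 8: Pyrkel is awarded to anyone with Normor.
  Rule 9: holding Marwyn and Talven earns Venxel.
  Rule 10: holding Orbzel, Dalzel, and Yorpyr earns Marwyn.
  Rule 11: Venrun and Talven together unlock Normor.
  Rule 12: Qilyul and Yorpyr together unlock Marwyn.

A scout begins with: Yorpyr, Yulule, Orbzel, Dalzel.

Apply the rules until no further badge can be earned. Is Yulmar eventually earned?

Yes

With Yorpyr and Yulule, Talven is earned (Rule 7).
With Orbzel, Dalzel, and Yorpyr, Marwyn is earned (Rule 10).
With Marwyn and Talven, Venxel is earned (Rule 9).
With Venxel, Yulmar is earned (Rule 5).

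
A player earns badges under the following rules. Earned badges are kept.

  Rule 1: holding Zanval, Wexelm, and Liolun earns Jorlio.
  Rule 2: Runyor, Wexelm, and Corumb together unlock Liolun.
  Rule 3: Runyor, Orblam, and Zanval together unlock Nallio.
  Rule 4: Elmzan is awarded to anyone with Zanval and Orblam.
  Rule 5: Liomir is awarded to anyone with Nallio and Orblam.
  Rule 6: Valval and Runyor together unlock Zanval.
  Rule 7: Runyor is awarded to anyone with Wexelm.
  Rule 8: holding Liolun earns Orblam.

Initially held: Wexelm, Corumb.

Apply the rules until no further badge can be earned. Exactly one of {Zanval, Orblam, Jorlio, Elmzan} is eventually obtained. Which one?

With Wexelm, Runyor is earned (Rule 7).
With Runyor, Wexelm, and Corumb, Liolun is earned (Rule 2).
With Liolun, Orblam is earned (Rule 8).
Elmzan would need Zanval and Orblam (Rule 4), but Zanval is never earned. Zanval would need Valval and Runyor (Rule 6), but Valval is never earned. Jorlio would need Zanval, Wexelm, and Liolun (Rule 1), but Zanval is never earned.

Orblam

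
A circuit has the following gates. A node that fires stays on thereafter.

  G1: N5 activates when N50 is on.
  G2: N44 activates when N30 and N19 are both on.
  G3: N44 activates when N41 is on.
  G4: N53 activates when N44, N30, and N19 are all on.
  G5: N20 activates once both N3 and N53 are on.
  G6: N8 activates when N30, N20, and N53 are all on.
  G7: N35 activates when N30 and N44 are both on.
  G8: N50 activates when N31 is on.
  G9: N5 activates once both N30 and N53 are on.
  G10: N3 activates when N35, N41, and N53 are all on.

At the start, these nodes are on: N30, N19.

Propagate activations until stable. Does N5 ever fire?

G2: N30 and N19 on → N44 on.
G4: N44, N30, and N19 on → N53 on.
N30 and N53 are on, so N5 activates (G9).

Yes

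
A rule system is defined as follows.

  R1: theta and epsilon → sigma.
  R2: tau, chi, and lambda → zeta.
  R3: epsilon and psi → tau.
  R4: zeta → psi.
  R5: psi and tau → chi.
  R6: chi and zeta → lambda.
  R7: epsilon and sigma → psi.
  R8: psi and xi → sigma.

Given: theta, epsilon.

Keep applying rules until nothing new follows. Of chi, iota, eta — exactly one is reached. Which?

From theta and epsilon, R1 gives sigma.
From epsilon and sigma, R7 gives psi.
epsilon and psi hold, so tau follows (R3).
psi and tau hold, so chi follows (R5).
No rule produces eta, and it is not given. No rule produces iota, and it is not given.

chi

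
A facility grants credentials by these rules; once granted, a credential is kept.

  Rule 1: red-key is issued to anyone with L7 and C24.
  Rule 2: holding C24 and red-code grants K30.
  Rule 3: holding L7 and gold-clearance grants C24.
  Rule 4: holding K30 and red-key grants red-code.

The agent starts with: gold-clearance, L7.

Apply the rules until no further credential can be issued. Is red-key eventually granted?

Yes

Holding L7 and gold-clearance grants C24 (Rule 3).
Holding L7 and C24 grants red-key (Rule 1).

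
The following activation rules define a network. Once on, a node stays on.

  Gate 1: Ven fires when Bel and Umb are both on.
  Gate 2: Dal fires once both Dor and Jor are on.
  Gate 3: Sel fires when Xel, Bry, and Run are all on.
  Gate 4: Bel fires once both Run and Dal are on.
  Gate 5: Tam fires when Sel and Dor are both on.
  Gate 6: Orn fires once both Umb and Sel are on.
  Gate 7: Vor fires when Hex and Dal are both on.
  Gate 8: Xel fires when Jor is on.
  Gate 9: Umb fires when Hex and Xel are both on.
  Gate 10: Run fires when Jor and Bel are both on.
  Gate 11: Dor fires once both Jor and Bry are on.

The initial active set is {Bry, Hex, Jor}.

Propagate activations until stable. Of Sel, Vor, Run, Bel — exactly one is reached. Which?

Gate 11: Jor and Bry on → Dor on.
Gate 2: Dor and Jor on → Dal on.
Hex and Dal are on, so Vor fires (Gate 7).
Sel would need Xel, Bry, and Run (Gate 3), but Run never turns on. Bel would need Run and Dal (Gate 4), but Run never turns on. Run would need Jor and Bel (Gate 10), but Bel never turns on.

Vor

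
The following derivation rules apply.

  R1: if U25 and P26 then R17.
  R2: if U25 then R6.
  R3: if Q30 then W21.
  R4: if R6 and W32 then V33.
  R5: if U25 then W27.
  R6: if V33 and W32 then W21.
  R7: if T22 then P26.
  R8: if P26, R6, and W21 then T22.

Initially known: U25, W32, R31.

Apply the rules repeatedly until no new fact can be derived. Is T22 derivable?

No

T22 would need P26, R6, and W21 (R8), but P26 is never established.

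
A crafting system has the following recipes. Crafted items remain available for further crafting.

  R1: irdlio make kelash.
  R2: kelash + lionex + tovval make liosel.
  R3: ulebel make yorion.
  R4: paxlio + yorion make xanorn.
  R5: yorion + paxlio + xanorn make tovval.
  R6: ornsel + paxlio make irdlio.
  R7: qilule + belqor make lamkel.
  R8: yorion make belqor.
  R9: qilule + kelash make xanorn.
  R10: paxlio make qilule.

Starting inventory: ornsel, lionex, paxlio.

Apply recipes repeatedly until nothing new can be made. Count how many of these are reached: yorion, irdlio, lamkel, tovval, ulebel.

Using R6, ornsel and paxlio make irdlio.
yorion would need ulebel (R3), but ulebel is never obtained.
irdlio: reached.
lamkel would need qilule and belqor (R7), but belqor is never obtained.
tovval would need yorion, paxlio, and xanorn (R5), but yorion is never obtained.
No rule produces ulebel, and it is not given.
Reached: irdlio — 1 of the 5.

1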